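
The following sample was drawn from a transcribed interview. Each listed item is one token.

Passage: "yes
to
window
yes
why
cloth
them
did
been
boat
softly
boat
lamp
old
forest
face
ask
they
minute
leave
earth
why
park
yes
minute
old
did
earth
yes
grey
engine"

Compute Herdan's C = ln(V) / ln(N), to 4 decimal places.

N = 31, V = 22.
ln(V) = 3.091042, ln(N) = 3.433987
C = 3.091042 / 3.433987 = 0.9001

0.9001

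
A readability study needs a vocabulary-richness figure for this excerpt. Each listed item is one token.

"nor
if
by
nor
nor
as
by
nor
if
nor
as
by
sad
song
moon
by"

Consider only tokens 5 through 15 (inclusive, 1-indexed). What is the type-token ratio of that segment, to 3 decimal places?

Segment tokens 5–15: nor, as, by, nor, if, nor, as, by, sad, song, moon
Segment N = 11, segment V = 7.
TTR = 7 / 11 = 0.636

0.636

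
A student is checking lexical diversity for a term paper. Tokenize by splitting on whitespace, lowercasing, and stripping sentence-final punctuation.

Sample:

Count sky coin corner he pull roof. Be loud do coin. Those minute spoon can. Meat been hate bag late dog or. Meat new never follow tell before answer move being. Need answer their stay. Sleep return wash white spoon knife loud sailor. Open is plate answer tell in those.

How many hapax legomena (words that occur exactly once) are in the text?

35

Frequencies: answer:3, coin:2, loud:2, those:2, spoon:2, meat:2, tell:2, count:1, sky:1, corner:1, he:1, pull:1, roof:1, be:1, do:1, minute:1, can:1, been:1, hate:1, bag:1, … (22 more, each freq 1)
Hapax (freq=1): bag, be, been, before, being, can, corner, count, do, dog, follow, hate, he, in, is, knife, late, minute, move, need, never, new, open, or, plate, pull, return, roof, sailor, sky, sleep, stay, their, wash, white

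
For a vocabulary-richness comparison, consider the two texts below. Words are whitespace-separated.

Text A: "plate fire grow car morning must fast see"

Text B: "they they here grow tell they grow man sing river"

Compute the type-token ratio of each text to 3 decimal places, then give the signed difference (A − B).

TTR(A) = 8/8 = 1.000
TTR(B) = 7/10 = 0.700
Difference = 1.000 − 0.700 = 0.300

0.300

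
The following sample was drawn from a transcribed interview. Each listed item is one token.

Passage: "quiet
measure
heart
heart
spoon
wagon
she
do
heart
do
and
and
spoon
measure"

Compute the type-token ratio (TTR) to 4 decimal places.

N = 14 tokens, V = 8 types.
TTR = V / N = 8 / 14 = 0.5714

0.5714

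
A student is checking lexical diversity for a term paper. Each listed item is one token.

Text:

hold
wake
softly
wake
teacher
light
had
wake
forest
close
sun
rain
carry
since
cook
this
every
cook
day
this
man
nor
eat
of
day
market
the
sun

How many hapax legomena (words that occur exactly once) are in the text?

17

Frequencies: wake:3, sun:2, cook:2, this:2, day:2, hold:1, softly:1, teacher:1, light:1, had:1, forest:1, close:1, rain:1, carry:1, since:1, every:1, man:1, nor:1, eat:1, of:1, … (2 more, each freq 1)
Hapax (freq=1): carry, close, eat, every, forest, had, hold, light, man, market, nor, of, rain, since, softly, teacher, the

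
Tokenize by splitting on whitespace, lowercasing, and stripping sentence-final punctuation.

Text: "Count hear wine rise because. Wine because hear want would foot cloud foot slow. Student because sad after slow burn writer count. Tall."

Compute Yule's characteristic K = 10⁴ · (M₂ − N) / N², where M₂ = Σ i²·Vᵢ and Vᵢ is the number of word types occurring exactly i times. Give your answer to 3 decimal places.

Frequencies: because:3, count:2, hear:2, wine:2, foot:2, slow:2, rise:1, want:1, would:1, cloud:1, student:1, sad:1, after:1, burn:1, writer:1, tall:1
N = 23. Frequency spectrum: V_1=10, V_2=5, V_3=1
M₂ = 1²·10 + 2²·5 + 3²·1 = 39
K = 10000 × (39 − 23) / 23² = 302.457

302.457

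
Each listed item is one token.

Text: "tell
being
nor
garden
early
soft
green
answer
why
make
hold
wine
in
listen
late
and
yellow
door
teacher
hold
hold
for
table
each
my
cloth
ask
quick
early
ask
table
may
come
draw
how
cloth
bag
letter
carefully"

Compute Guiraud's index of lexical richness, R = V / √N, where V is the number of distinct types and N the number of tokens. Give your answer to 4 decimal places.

N = 39, V = 33.
√N = 6.244998
R = 33 / 6.244998 = 5.2842

5.2842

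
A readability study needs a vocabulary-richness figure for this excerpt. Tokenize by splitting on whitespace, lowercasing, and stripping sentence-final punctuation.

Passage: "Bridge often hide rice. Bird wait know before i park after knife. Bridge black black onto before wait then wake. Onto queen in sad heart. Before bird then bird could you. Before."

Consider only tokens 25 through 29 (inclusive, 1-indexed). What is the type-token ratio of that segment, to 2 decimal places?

Segment tokens 25–29: heart, before, bird, then, bird
Segment N = 5, segment V = 4.
TTR = 4 / 5 = 0.80

0.80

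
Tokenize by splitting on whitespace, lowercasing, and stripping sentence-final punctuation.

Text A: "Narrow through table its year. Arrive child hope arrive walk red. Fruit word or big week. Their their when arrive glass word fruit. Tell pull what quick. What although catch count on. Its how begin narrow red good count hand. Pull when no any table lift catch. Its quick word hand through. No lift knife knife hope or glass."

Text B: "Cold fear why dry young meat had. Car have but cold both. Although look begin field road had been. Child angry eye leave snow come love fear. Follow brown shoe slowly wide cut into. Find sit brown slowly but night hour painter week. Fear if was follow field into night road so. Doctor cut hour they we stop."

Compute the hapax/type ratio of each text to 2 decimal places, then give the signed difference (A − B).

A: hapax=12, V=34, ratio=0.35
B: hapax=31, V=44, ratio=0.70
Difference = 0.35 − 0.70 = -0.35

-0.35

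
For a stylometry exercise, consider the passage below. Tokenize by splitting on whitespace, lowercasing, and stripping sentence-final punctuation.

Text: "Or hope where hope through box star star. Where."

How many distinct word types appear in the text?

6

Distinct types: {box, hope, or, star, through, where}
V = 6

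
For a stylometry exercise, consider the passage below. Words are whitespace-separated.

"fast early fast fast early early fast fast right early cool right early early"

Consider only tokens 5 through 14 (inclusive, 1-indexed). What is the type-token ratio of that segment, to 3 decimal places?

0.400

Segment tokens 5–14: early, early, fast, fast, right, early, cool, right, early, early
Segment N = 10, segment V = 4.
TTR = 4 / 10 = 0.400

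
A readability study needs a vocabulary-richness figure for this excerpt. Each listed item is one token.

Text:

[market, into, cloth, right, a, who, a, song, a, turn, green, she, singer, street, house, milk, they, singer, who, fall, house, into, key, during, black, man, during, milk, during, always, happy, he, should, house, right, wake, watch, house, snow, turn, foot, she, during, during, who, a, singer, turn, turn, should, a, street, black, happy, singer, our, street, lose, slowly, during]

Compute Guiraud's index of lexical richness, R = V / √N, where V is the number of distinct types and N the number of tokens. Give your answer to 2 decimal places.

N = 60, V = 31.
√N = 7.745967
R = 31 / 7.745967 = 4.00

4.00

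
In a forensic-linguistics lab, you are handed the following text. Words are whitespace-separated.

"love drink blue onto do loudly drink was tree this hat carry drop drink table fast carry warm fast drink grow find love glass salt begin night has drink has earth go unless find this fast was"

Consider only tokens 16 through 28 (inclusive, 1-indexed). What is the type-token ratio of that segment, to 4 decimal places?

0.9231

Segment tokens 16–28: fast, carry, warm, fast, drink, grow, find, love, glass, salt, begin, night, has
Segment N = 13, segment V = 12.
TTR = 12 / 13 = 0.9231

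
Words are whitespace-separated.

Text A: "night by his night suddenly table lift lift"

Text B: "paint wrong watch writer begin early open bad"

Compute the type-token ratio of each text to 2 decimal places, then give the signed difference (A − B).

-0.25

TTR(A) = 6/8 = 0.75
TTR(B) = 8/8 = 1.00
Difference = 0.75 − 1.00 = -0.25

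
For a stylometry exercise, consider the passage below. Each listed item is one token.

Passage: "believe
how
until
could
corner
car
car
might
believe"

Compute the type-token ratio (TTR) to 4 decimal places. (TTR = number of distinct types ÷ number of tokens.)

N = 9 tokens, V = 7 types.
TTR = V / N = 7 / 9 = 0.7778

0.7778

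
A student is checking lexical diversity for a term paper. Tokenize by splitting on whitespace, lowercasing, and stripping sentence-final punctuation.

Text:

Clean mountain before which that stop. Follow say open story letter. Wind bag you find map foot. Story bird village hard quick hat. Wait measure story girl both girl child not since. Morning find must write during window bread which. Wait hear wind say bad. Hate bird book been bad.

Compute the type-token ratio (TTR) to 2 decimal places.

0.80

N = 50 tokens, V = 40 types.
TTR = V / N = 40 / 50 = 0.80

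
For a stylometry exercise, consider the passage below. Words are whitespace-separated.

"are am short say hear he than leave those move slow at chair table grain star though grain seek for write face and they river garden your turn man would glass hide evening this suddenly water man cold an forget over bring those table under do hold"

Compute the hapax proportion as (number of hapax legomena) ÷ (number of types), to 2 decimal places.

0.91

Frequencies: those:2, table:2, grain:2, man:2, are:1, am:1, short:1, say:1, hear:1, he:1, than:1, leave:1, move:1, slow:1, at:1, chair:1, star:1, though:1, seek:1, for:1, … (23 more, each freq 1)
Hapax count = 39; type count = 43.
Ratio = 39 / 43 = 0.91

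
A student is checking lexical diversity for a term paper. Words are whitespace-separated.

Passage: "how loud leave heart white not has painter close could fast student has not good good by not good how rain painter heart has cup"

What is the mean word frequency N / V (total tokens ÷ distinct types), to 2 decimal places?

N = 25 tokens, V = 16 types.
Mean frequency = N / V = 25 / 16 = 1.56

1.56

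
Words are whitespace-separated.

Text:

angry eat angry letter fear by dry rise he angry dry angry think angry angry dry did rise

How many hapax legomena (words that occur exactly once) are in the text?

7

Frequencies: angry:6, dry:3, rise:2, eat:1, letter:1, fear:1, by:1, he:1, think:1, did:1
Hapax (freq=1): by, did, eat, fear, he, letter, think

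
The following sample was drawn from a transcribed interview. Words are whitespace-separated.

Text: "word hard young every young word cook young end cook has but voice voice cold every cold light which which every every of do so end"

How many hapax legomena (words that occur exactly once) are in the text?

Frequencies: every:4, young:3, word:2, cook:2, end:2, voice:2, cold:2, which:2, hard:1, has:1, but:1, light:1, of:1, do:1, so:1
Hapax (freq=1): but, do, hard, has, light, of, so

7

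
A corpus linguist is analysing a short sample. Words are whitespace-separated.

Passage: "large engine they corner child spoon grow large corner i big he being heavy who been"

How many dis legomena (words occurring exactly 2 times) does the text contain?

Frequencies: large:2, corner:2, engine:1, they:1, child:1, spoon:1, grow:1, i:1, big:1, he:1, being:1, heavy:1, who:1, been:1
Words with frequency 2: corner, large

2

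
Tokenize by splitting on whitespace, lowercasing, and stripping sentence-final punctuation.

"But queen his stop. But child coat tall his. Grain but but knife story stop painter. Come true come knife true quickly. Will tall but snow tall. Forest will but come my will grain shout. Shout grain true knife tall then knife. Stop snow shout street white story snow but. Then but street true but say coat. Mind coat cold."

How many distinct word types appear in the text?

Distinct types: {but, child, coat, cold, come, forest, grain, his, knife, mind, my, painter, queen, quickly, say, shout, snow, stop, story, street, tall, then, true, white, will}
V = 25

25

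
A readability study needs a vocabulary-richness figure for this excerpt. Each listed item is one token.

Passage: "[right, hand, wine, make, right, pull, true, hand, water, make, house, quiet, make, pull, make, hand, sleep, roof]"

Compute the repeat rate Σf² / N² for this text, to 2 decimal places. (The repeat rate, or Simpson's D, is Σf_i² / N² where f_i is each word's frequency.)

0.12

Frequencies: make:4, hand:3, right:2, pull:2, wine:1, true:1, water:1, house:1, quiet:1, sleep:1, roof:1
Σf² = 40; N² = 324
Repeat rate = 40 / 324 = 0.12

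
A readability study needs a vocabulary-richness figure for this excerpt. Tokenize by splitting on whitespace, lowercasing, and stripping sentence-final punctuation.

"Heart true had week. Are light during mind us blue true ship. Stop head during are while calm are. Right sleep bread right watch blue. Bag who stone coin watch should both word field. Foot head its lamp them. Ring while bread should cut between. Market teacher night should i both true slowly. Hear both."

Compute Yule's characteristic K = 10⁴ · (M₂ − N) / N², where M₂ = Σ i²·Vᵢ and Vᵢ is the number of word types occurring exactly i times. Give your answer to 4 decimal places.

Frequencies: true:3, are:3, should:3, both:3, during:2, blue:2, head:2, while:2, right:2, bread:2, watch:2, heart:1, had:1, week:1, light:1, mind:1, us:1, ship:1, stop:1, calm:1, … (20 more, each freq 1)
N = 55. Frequency spectrum: V_1=29, V_2=7, V_3=4
M₂ = 1²·29 + 2²·7 + 3²·4 = 93
K = 10000 × (93 − 55) / 55² = 125.6198

125.6198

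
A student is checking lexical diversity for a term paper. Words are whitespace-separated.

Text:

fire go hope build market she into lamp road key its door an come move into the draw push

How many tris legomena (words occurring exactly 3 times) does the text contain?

0

Frequencies: into:2, fire:1, go:1, hope:1, build:1, market:1, she:1, lamp:1, road:1, key:1, its:1, door:1, an:1, come:1, move:1, the:1, draw:1, push:1
Words with frequency 3: (none)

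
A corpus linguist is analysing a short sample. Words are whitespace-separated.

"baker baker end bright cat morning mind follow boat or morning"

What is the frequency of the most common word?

2

Frequencies: baker:2, morning:2, end:1, bright:1, cat:1, mind:1, follow:1, boat:1, or:1
Most common: 'baker' with frequency 2.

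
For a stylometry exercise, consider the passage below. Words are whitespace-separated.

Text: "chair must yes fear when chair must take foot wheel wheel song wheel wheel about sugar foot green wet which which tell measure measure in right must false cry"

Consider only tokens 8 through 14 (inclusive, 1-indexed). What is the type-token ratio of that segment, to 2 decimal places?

0.57

Segment tokens 8–14: take, foot, wheel, wheel, song, wheel, wheel
Segment N = 7, segment V = 4.
TTR = 4 / 7 = 0.57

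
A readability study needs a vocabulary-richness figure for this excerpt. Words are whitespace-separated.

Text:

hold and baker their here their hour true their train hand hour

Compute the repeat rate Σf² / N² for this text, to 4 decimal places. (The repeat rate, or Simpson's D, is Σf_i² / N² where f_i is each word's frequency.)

0.1389

Frequencies: their:3, hour:2, hold:1, and:1, baker:1, here:1, true:1, train:1, hand:1
Σf² = 20; N² = 144
Repeat rate = 20 / 144 = 0.1389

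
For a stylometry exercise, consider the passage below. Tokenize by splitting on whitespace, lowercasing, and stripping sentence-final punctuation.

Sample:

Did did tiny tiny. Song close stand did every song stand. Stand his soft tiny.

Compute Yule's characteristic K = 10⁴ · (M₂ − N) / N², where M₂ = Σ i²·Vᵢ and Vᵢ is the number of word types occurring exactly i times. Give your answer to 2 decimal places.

Frequencies: did:3, tiny:3, stand:3, song:2, close:1, every:1, his:1, soft:1
N = 15. Frequency spectrum: V_1=4, V_2=1, V_3=3
M₂ = 1²·4 + 2²·1 + 3²·3 = 35
K = 10000 × (35 − 15) / 15² = 888.89

888.89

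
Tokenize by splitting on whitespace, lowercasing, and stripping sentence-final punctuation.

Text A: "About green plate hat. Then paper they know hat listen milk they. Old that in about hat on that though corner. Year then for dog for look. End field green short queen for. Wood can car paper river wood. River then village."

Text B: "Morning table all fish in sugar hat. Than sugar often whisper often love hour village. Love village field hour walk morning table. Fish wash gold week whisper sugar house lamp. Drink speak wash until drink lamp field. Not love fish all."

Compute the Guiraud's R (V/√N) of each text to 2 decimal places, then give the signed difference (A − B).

0.72

A: V=29, N=42, R=4.47
B: V=24, N=41, R=3.75
Difference = 4.47 − 3.75 = 0.72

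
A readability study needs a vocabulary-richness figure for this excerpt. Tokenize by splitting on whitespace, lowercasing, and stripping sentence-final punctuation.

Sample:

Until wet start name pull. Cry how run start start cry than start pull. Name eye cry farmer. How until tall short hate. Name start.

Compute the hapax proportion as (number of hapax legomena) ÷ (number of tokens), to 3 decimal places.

Frequencies: start:5, name:3, cry:3, until:2, pull:2, how:2, wet:1, run:1, than:1, eye:1, farmer:1, tall:1, short:1, hate:1
Hapax count = 8; token count = 25.
Ratio = 8 / 25 = 0.320

0.320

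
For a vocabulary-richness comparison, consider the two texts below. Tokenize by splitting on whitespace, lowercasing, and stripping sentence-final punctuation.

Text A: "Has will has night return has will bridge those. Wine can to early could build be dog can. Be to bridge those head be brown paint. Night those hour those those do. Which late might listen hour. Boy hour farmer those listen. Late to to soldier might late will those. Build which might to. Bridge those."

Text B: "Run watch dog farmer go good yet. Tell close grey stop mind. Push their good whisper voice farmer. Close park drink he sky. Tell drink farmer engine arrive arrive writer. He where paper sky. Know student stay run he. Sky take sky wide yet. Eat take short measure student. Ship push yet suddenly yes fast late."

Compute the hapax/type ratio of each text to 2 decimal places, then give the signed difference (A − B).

-0.20

A: hapax=12, V=26, ratio=0.46
B: hapax=25, V=38, ratio=0.66
Difference = 0.46 − 0.66 = -0.20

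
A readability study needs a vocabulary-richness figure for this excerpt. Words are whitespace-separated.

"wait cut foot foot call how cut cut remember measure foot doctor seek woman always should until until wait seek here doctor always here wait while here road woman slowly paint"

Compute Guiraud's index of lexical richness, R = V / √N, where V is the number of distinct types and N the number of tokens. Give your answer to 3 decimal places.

N = 31, V = 18.
√N = 5.567764
R = 18 / 5.567764 = 3.233

3.233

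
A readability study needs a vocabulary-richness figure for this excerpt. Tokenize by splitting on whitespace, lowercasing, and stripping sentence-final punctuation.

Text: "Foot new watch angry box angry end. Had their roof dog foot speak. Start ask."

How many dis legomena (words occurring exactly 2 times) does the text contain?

2

Frequencies: foot:2, angry:2, new:1, watch:1, box:1, end:1, had:1, their:1, roof:1, dog:1, speak:1, start:1, ask:1
Words with frequency 2: angry, foot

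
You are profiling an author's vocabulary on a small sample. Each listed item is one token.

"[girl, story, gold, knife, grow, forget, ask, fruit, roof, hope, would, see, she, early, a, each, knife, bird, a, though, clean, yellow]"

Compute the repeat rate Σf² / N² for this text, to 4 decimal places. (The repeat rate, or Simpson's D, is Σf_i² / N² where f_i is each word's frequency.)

0.0537

Frequencies: knife:2, a:2, girl:1, story:1, gold:1, grow:1, forget:1, ask:1, fruit:1, roof:1, hope:1, would:1, see:1, she:1, early:1, each:1, bird:1, though:1, clean:1, yellow:1
Σf² = 26; N² = 484
Repeat rate = 26 / 484 = 0.0537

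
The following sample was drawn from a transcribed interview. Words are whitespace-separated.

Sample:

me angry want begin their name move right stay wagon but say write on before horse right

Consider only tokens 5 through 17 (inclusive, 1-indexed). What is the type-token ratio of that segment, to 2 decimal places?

0.92

Segment tokens 5–17: their, name, move, right, stay, wagon, but, say, write, on, before, horse, right
Segment N = 13, segment V = 12.
TTR = 12 / 13 = 0.92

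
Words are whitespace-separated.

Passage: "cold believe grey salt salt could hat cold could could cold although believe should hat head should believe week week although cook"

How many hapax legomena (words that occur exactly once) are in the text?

3

Frequencies: cold:3, believe:3, could:3, salt:2, hat:2, although:2, should:2, week:2, grey:1, head:1, cook:1
Hapax (freq=1): cook, grey, head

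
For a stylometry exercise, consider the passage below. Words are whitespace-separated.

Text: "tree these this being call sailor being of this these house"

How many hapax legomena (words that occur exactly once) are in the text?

Frequencies: these:2, this:2, being:2, tree:1, call:1, sailor:1, of:1, house:1
Hapax (freq=1): call, house, of, sailor, tree

5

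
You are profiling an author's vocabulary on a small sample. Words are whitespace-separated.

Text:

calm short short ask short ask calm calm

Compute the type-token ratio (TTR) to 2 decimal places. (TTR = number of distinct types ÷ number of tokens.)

N = 8 tokens, V = 3 types.
TTR = V / N = 3 / 8 = 0.38

0.38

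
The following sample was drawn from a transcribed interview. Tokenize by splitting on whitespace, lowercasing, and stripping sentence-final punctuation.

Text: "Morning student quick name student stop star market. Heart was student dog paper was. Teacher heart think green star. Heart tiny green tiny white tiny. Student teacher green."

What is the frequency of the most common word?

4

Frequencies: student:4, heart:3, green:3, tiny:3, star:2, was:2, teacher:2, morning:1, quick:1, name:1, stop:1, market:1, dog:1, paper:1, think:1, white:1
Most common: 'student' with frequency 4.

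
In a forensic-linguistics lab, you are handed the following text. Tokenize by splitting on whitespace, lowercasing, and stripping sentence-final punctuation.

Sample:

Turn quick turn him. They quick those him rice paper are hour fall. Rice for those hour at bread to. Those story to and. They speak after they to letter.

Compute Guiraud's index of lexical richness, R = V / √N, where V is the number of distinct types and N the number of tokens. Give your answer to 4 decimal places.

N = 30, V = 19.
√N = 5.477226
R = 19 / 5.477226 = 3.4689

3.4689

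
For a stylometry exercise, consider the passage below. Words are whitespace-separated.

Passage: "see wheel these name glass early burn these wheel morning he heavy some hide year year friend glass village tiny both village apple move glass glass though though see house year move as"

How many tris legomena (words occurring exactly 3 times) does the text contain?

1

Frequencies: glass:4, year:3, see:2, wheel:2, these:2, village:2, move:2, though:2, name:1, early:1, burn:1, morning:1, he:1, heavy:1, some:1, hide:1, friend:1, tiny:1, both:1, apple:1, … (2 more, each freq 1)
Words with frequency 3: year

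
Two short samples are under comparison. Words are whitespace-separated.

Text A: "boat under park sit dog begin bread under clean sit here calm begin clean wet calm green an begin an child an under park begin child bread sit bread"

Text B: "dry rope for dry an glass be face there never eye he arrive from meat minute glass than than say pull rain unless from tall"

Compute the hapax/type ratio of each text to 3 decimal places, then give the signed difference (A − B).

A: hapax=5, V=14, ratio=0.357
B: hapax=17, V=21, ratio=0.810
Difference = 0.357 − 0.810 = -0.453

-0.453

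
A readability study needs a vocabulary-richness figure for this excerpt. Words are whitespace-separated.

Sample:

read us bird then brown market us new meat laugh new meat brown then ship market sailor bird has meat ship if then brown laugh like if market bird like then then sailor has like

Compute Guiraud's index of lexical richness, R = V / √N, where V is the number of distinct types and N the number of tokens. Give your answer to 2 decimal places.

2.37

N = 35, V = 14.
√N = 5.916080
R = 14 / 5.916080 = 2.37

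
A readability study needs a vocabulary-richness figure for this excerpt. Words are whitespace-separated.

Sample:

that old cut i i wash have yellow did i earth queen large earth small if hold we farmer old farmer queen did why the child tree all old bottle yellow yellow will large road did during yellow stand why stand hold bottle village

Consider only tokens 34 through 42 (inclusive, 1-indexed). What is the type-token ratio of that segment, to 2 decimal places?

0.89

Segment tokens 34–42: large, road, did, during, yellow, stand, why, stand, hold
Segment N = 9, segment V = 8.
TTR = 8 / 9 = 0.89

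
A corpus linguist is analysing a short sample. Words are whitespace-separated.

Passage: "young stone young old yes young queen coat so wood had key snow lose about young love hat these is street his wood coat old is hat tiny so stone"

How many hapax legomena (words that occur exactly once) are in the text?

Frequencies: young:4, stone:2, old:2, coat:2, so:2, wood:2, hat:2, is:2, yes:1, queen:1, had:1, key:1, snow:1, lose:1, about:1, love:1, these:1, street:1, his:1, tiny:1
Hapax (freq=1): about, had, his, key, lose, love, queen, snow, street, these, tiny, yes

12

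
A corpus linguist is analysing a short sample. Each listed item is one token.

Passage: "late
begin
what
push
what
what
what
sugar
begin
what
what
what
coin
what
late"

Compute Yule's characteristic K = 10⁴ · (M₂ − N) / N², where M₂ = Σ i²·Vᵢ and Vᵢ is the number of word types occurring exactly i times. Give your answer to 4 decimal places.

Frequencies: what:8, late:2, begin:2, push:1, sugar:1, coin:1
N = 15. Frequency spectrum: V_1=3, V_2=2, V_8=1
M₂ = 1²·3 + 2²·2 + 8²·1 = 75
K = 10000 × (75 − 15) / 15² = 2666.6667

2666.6667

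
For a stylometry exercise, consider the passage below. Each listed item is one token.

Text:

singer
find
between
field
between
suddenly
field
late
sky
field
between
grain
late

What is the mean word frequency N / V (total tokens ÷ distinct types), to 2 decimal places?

N = 13 tokens, V = 8 types.
Mean frequency = N / V = 13 / 8 = 1.63

1.63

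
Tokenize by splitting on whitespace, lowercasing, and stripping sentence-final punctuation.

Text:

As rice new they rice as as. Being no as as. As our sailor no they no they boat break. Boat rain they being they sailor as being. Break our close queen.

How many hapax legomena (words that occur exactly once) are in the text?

4

Frequencies: as:7, they:5, being:3, no:3, rice:2, our:2, sailor:2, boat:2, break:2, new:1, rain:1, close:1, queen:1
Hapax (freq=1): close, new, queen, rain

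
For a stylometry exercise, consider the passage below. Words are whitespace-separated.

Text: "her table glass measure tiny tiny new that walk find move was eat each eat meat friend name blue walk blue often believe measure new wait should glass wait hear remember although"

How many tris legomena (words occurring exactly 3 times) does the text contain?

Frequencies: glass:2, measure:2, tiny:2, new:2, walk:2, eat:2, blue:2, wait:2, her:1, table:1, that:1, find:1, move:1, was:1, each:1, meat:1, friend:1, name:1, often:1, believe:1, … (4 more, each freq 1)
Words with frequency 3: (none)

0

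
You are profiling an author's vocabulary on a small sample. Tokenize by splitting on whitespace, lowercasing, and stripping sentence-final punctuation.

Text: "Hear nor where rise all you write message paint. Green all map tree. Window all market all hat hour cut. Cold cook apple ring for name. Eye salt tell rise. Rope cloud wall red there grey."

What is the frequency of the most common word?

4

Frequencies: all:4, rise:2, hear:1, nor:1, where:1, you:1, write:1, message:1, paint:1, green:1, map:1, tree:1, window:1, market:1, hat:1, hour:1, cut:1, cold:1, cook:1, apple:1, … (12 more, each freq 1)
Most common: 'all' with frequency 4.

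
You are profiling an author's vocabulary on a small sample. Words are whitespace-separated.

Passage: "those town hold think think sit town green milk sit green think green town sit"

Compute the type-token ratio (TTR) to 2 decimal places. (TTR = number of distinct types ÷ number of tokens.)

0.47

N = 15 tokens, V = 7 types.
TTR = V / N = 7 / 15 = 0.47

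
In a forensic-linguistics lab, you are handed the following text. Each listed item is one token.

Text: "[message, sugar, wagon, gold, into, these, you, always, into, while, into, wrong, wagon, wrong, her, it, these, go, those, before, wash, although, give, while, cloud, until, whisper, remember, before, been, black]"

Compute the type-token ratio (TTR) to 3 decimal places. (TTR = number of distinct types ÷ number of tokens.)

0.774

N = 31 tokens, V = 24 types.
TTR = V / N = 24 / 31 = 0.774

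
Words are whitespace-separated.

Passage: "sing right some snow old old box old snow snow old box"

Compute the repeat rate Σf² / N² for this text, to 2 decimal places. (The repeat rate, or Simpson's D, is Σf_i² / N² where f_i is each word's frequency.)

Frequencies: old:4, snow:3, box:2, sing:1, right:1, some:1
Σf² = 32; N² = 144
Repeat rate = 32 / 144 = 0.22

0.22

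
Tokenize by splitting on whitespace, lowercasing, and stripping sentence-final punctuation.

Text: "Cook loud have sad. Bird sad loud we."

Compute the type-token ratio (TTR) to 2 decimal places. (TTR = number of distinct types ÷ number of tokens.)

0.75

N = 8 tokens, V = 6 types.
TTR = V / N = 6 / 8 = 0.75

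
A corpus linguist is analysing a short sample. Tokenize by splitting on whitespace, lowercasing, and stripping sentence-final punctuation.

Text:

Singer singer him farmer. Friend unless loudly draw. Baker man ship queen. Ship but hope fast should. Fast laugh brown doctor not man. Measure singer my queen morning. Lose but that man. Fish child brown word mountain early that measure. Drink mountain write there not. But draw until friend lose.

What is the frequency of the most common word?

Frequencies: singer:3, man:3, but:3, friend:2, draw:2, ship:2, queen:2, fast:2, brown:2, not:2, measure:2, lose:2, that:2, mountain:2, him:1, farmer:1, unless:1, loudly:1, baker:1, hope:1, … (13 more, each freq 1)
Most common: 'singer' with frequency 3.

3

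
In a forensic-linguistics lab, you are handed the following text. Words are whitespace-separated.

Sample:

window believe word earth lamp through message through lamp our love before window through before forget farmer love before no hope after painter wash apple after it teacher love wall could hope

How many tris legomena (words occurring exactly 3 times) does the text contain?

Frequencies: through:3, love:3, before:3, window:2, lamp:2, hope:2, after:2, believe:1, word:1, earth:1, message:1, our:1, forget:1, farmer:1, no:1, painter:1, wash:1, apple:1, it:1, teacher:1, … (2 more, each freq 1)
Words with frequency 3: before, love, through

3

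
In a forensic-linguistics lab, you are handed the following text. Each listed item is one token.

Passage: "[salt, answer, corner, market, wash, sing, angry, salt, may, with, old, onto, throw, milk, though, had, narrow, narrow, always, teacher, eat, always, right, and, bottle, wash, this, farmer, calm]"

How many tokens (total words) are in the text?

Tokens: salt, answer, corner, market, wash, sing, angry, salt, may, with, old, onto, throw, milk, though, had, narrow, narrow, always, teacher, eat, always, right, and, bottle, wash, this, farmer, calm
N = 29

29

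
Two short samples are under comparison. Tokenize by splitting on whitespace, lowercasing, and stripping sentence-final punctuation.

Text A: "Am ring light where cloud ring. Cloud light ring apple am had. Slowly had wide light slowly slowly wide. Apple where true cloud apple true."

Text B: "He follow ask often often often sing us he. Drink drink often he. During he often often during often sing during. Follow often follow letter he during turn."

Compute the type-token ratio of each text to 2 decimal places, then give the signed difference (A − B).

TTR(A) = 10/25 = 0.40
TTR(B) = 10/28 = 0.36
Difference = 0.40 − 0.36 = 0.04

0.04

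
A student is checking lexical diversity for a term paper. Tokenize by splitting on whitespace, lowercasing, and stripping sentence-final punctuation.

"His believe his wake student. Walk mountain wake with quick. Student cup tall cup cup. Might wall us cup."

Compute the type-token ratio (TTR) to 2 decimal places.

N = 19 tokens, V = 13 types.
TTR = V / N = 13 / 19 = 0.68

0.68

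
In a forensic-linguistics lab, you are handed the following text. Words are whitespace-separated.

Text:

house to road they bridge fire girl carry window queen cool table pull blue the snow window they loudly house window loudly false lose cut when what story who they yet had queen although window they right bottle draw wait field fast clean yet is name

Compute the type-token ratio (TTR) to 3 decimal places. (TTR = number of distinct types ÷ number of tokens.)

N = 46 tokens, V = 36 types.
TTR = V / N = 36 / 46 = 0.783

0.783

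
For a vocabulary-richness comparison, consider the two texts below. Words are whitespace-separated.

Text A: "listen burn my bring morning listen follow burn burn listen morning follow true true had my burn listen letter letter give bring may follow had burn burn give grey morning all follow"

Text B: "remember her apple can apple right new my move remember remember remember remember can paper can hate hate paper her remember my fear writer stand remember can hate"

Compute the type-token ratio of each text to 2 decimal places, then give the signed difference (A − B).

-0.05

TTR(A) = 13/32 = 0.41
TTR(B) = 13/28 = 0.46
Difference = 0.41 − 0.46 = -0.05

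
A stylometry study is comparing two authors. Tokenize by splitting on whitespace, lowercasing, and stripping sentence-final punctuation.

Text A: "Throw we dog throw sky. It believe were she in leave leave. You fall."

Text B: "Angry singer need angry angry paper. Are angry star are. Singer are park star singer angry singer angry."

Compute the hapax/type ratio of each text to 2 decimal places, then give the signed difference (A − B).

A: hapax=10, V=12, ratio=0.83
B: hapax=3, V=7, ratio=0.43
Difference = 0.83 − 0.43 = 0.40

0.40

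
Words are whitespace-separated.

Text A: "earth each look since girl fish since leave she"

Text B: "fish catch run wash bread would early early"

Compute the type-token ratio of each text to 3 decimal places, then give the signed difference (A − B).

TTR(A) = 8/9 = 0.889
TTR(B) = 7/8 = 0.875
Difference = 0.889 − 0.875 = 0.014

0.014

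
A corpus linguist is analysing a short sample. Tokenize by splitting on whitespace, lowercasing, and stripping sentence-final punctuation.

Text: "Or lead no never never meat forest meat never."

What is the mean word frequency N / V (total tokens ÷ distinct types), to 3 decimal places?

N = 9 tokens, V = 6 types.
Mean frequency = N / V = 9 / 6 = 1.500

1.500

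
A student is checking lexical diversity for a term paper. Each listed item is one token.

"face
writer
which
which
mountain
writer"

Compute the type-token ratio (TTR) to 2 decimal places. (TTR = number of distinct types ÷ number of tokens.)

0.67

N = 6 tokens, V = 4 types.
TTR = V / N = 4 / 6 = 0.67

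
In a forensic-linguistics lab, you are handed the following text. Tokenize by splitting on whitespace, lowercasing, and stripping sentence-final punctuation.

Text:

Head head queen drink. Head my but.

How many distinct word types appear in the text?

Distinct types: {but, drink, head, my, queen}
V = 5

5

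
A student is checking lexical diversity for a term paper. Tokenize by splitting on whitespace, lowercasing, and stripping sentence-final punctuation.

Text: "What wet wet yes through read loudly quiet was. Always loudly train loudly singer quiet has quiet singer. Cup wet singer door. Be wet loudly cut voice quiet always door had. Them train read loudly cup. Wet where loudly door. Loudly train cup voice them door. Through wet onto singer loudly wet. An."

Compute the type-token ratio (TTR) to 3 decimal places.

N = 53 tokens, V = 22 types.
TTR = V / N = 22 / 53 = 0.415

0.415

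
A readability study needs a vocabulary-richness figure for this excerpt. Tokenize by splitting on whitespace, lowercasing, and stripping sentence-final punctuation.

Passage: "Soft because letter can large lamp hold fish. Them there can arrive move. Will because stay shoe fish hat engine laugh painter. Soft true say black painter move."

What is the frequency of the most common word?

Frequencies: soft:2, because:2, can:2, fish:2, move:2, painter:2, letter:1, large:1, lamp:1, hold:1, them:1, there:1, arrive:1, will:1, stay:1, shoe:1, hat:1, engine:1, laugh:1, true:1, … (2 more, each freq 1)
Most common: 'soft' with frequency 2.

2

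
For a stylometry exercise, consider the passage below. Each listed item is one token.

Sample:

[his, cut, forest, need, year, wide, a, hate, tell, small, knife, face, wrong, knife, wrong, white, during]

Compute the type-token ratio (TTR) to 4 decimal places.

0.8824

N = 17 tokens, V = 15 types.
TTR = V / N = 15 / 17 = 0.8824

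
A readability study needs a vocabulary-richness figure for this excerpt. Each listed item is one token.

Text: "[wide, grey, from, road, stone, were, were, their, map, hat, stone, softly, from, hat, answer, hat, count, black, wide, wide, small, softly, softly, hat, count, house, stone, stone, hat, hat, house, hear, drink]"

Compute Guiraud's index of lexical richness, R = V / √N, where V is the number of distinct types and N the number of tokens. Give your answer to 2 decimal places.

2.96

N = 33, V = 17.
√N = 5.744563
R = 17 / 5.744563 = 2.96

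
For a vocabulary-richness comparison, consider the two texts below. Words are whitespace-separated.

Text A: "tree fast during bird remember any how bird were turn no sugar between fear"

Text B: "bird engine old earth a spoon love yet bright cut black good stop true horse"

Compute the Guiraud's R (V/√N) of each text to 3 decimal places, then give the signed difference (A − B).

-0.399

A: V=13, N=14, R=3.474
B: V=15, N=15, R=3.873
Difference = 3.474 − 3.873 = -0.399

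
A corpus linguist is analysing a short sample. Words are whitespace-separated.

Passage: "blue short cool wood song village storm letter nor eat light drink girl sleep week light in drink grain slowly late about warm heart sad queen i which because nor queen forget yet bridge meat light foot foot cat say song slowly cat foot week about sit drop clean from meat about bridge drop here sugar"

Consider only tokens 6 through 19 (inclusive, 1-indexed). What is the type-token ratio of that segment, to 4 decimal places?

0.8571

Segment tokens 6–19: village, storm, letter, nor, eat, light, drink, girl, sleep, week, light, in, drink, grain
Segment N = 14, segment V = 12.
TTR = 12 / 14 = 0.8571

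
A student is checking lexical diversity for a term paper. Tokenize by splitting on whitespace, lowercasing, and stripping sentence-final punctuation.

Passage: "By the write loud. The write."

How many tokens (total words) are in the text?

6

Tokens: by, the, write, loud, the, write
N = 6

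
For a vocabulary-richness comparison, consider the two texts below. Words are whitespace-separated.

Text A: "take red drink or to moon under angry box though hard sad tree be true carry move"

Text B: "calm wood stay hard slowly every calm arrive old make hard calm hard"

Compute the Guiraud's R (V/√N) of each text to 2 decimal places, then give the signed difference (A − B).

A: V=17, N=17, R=4.12
B: V=9, N=13, R=2.50
Difference = 4.12 − 2.50 = 1.62

1.62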